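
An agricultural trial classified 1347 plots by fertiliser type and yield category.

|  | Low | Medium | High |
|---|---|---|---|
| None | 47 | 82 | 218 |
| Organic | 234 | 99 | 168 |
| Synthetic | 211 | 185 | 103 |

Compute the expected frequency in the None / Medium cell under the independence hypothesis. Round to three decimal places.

94.285

Row total (None) = 347; column total (Medium) = 366; grand total N = 1347.
Expected count = (row total × column total) / N = 347 × 366 / 1347 = 94.285.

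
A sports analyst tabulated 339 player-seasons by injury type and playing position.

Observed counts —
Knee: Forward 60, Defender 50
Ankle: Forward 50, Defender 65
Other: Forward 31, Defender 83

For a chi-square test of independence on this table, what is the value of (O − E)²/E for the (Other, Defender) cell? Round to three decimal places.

4.047

Row total (Other) = 114; column total (Defender) = 198; N = 339.
Expected count E = 114 × 198 / 339 = 66.5841.
Contribution = (O − E)²/E = (83 − 66.5841)² / 66.5841 = 4.047.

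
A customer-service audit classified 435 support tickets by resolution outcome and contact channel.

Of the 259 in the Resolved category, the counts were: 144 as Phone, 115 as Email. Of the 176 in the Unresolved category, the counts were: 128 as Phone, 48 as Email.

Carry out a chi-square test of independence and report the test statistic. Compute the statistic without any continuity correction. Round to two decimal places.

13.12

Row totals: 259, 176. Column totals: 272, 163. Grand total N = 435.
Expected counts (row total × column total / N):
  Resolved, Phone: 259×272/435 = 161.949
  Resolved, Email: 259×163/435 = 97.051
  Unresolved, Phone: 176×272/435 = 110.051
  Unresolved, Email: 176×163/435 = 65.949
Contributions (O − E)²/E:
  (144 − 161.949)²/161.949 = 1.9893
  (115 − 97.051)²/97.051 = 3.3196
  (128 − 110.051)²/110.051 = 2.9274
  (48 − 65.949)²/65.949 = 4.8851
χ² = 1.9893 + 3.3196 + 2.9274 + 4.8851 = 13.12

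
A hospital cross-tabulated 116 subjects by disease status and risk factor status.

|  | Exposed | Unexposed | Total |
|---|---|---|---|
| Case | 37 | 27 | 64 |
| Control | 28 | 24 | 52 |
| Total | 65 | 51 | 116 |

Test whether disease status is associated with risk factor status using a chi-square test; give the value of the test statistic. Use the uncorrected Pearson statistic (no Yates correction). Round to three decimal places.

0.183

Grand total N = 116.
Expected counts (row total × column total / N):
  Case, Exposed: 64×65/116 = 35.8621
  Case, Unexposed: 64×51/116 = 28.1379
  Control, Exposed: 52×65/116 = 29.1379
  Control, Unexposed: 52×51/116 = 22.8621
Contributions (O − E)²/E:
  (37 − 35.8621)²/35.8621 = 0.0361
  (27 − 28.1379)²/28.1379 = 0.0460
  (28 − 29.1379)²/29.1379 = 0.0444
  (24 − 22.8621)²/22.8621 = 0.0566
χ² = 0.0361 + 0.0460 + 0.0444 + 0.0566 = 0.183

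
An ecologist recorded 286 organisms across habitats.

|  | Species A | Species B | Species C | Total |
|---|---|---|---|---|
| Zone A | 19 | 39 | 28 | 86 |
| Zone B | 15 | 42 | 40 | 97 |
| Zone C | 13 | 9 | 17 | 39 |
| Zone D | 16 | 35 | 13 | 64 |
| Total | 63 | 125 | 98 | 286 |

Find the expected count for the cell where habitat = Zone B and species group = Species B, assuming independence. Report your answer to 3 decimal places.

42.395

Row total (Zone B) = 97; column total (Species B) = 125; grand total N = 286.
Expected count = (row total × column total) / N = 97 × 125 / 286 = 42.395.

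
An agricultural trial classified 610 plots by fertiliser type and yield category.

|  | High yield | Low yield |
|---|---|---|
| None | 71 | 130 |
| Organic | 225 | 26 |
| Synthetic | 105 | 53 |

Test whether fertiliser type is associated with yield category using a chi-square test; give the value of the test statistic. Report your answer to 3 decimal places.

146.263

Row totals: 201, 251, 158. Column totals: 401, 209. Grand total N = 610.
Expected counts (row total × column total / N):
  None, High yield: 201×401/610 = 132.1328
  None, Low yield: 201×209/610 = 68.8672
  Organic, High yield: 251×401/610 = 165.0016
  Organic, Low yield: 251×209/610 = 85.9984
  Synthetic, High yield: 158×401/610 = 103.8656
  Synthetic, Low yield: 158×209/610 = 54.1344
Contributions (O − E)²/E:
  (71 − 132.1328)²/132.1328 = 28.2838
  (130 − 68.8672)²/68.8672 = 54.2670
  (225 − 165.0016)²/165.0016 = 21.8168
  (26 − 85.9984)²/85.9984 = 41.8590
  (105 − 103.8656)²/103.8656 = 0.0124
  (53 − 54.1344)²/54.1344 = 0.0238
χ² = 28.2838 + 54.2670 + 21.8168 + 41.8590 + 0.0124 + 0.0238 = 146.263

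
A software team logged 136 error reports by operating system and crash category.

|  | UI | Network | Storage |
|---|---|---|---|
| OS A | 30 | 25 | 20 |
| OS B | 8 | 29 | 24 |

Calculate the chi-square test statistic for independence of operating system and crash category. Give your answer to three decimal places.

12.084

Row totals: 75, 61. Column totals: 38, 54, 44. Grand total N = 136.
Expected counts (row total × column total / N):
  OS A, UI: 75×38/136 = 20.9559
  OS A, Network: 75×54/136 = 29.7794
  OS A, Storage: 75×44/136 = 24.2647
  OS B, UI: 61×38/136 = 17.0441
  OS B, Network: 61×54/136 = 24.2206
  OS B, Storage: 61×44/136 = 19.7353
Contributions (O − E)²/E:
  (30 − 20.9559)²/20.9559 = 3.9032
  (25 − 29.7794)²/29.7794 = 0.7671
  (20 − 24.2647)²/24.2647 = 0.7496
  (8 − 17.0441)²/17.0441 = 4.7991
  (29 − 24.2206)²/24.2206 = 0.9431
  (24 − 19.7353)²/19.7353 = 0.9216
χ² = 3.9032 + 0.7671 + 0.7496 + 4.7991 + 0.9431 + 0.9216 = 12.084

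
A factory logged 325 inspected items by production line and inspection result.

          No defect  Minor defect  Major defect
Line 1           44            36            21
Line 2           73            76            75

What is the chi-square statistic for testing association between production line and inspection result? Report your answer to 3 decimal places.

6.184

Row totals: 101, 224. Column totals: 117, 112, 96. Grand total N = 325.
Expected counts (row total × column total / N):
  Line 1, No defect: 101×117/325 = 36.3600
  Line 1, Minor defect: 101×112/325 = 34.8062
  Line 1, Major defect: 101×96/325 = 29.8338
  Line 2, No defect: 224×117/325 = 80.6400
  Line 2, Minor defect: 224×112/325 = 77.1938
  Line 2, Major defect: 224×96/325 = 66.1662
Contributions (O − E)²/E:
  (44 − 36.3600)²/36.3600 = 1.6053
  (36 − 34.8062)²/34.8062 = 0.0409
  (21 − 29.8338)²/29.8338 = 2.6157
  (73 − 80.6400)²/80.6400 = 0.7238
  (76 − 77.1938)²/77.1938 = 0.0185
  (75 − 66.1662)²/66.1662 = 1.1794
χ² = 1.6053 + 0.0409 + 2.6157 + 0.7238 + 0.0185 + 1.1794 = 6.184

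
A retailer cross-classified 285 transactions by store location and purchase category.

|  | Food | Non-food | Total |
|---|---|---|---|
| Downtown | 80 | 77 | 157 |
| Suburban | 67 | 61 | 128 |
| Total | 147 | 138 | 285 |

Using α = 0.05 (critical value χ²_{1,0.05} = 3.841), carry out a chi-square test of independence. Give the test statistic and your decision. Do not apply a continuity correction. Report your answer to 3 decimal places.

Grand total N = 285.
Expected counts (row total × column total / N):
  Downtown, Food: 157×147/285 = 80.9789
  Downtown, Non-food: 157×138/285 = 76.0211
  Suburban, Food: 128×147/285 = 66.0211
  Suburban, Non-food: 128×138/285 = 61.9789
Contributions (O − E)²/E:
  (80 − 80.9789)²/80.9789 = 0.0118
  (77 − 76.0211)²/76.0211 = 0.0126
  (67 − 66.0211)²/66.0211 = 0.0145
  (61 − 61.9789)²/61.9789 = 0.0155
χ² = 0.0118 + 0.0126 + 0.0145 + 0.0155 = 0.054
df = (2−1)(2−1) = 1. Since 0.054 < 3.841, fail to reject the null hypothesis of independence at α = 0.05.

0.054; fail to reject H₀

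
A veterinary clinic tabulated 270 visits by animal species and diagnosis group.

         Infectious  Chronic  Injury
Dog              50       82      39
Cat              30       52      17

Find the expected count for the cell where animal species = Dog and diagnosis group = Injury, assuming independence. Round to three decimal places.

35.467

Row total (Dog) = 171; column total (Injury) = 56; grand total N = 270.
Expected count = (row total × column total) / N = 171 × 56 / 270 = 35.467.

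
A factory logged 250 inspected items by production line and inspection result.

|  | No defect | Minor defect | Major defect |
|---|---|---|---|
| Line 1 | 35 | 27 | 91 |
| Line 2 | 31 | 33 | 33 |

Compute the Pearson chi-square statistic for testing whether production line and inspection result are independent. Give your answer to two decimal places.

16.24

Row totals: 153, 97. Column totals: 66, 60, 124. Grand total N = 250.
Expected counts (row total × column total / N):
  Line 1, No defect: 153×66/250 = 40.392
  Line 1, Minor defect: 153×60/250 = 36.720
  Line 1, Major defect: 153×124/250 = 75.888
  Line 2, No defect: 97×66/250 = 25.608
  Line 2, Minor defect: 97×60/250 = 23.280
  Line 2, Major defect: 97×124/250 = 48.112
Contributions (O − E)²/E:
  (35 − 40.392)²/40.392 = 0.7198
  (27 − 36.720)²/36.720 = 2.5729
  (91 − 75.888)²/75.888 = 3.0093
  (31 − 25.608)²/25.608 = 1.1353
  (33 − 23.280)²/23.280 = 4.0584
  (33 − 48.112)²/48.112 = 4.7467
χ² = 0.7198 + 2.5729 + 3.0093 + 1.1353 + 4.0584 + 4.7467 = 16.24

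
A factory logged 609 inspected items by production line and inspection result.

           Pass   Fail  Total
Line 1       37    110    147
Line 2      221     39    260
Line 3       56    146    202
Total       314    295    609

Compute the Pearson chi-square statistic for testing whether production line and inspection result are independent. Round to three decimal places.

Grand total N = 609.
Expected counts (row total × column total / N):
  Line 1, Pass: 147×314/609 = 75.7931
  Line 1, Fail: 147×295/609 = 71.2069
  Line 2, Pass: 260×314/609 = 134.0558
  Line 2, Fail: 260×295/609 = 125.9442
  Line 3, Pass: 202×314/609 = 104.1511
  Line 3, Fail: 202×295/609 = 97.8489
Contributions (O − E)²/E:
  (37 − 75.7931)²/75.7931 = 19.8554
  (110 − 71.2069)²/71.2069 = 21.1343
  (221 − 134.0558)²/134.0558 = 56.3892
  (39 − 125.9442)²/125.9442 = 60.0210
  (56 − 104.1511)²/104.1511 = 22.2612
  (146 − 97.8489)²/97.8489 = 23.6950
χ² = 19.8554 + 21.1343 + 56.3892 + 60.0210 + 22.2612 + 23.6950 = 203.356

203.356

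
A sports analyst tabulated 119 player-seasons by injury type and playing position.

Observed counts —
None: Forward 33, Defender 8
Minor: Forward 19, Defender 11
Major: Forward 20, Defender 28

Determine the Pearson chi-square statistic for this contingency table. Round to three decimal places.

Row totals: 41, 30, 48. Column totals: 72, 47. Grand total N = 119.
Expected counts (row total × column total / N):
  None, Forward: 41×72/119 = 24.8067
  None, Defender: 41×47/119 = 16.1933
  Minor, Forward: 30×72/119 = 18.1513
  Minor, Defender: 30×47/119 = 11.8487
  Major, Forward: 48×72/119 = 29.0420
  Major, Defender: 48×47/119 = 18.9580
Contributions (O − E)²/E:
  (33 − 24.8067)²/24.8067 = 2.7061
  (8 − 16.1933)²/16.1933 = 4.1456
  (19 − 18.1513)²/18.1513 = 0.0397
  (11 − 11.8487)²/11.8487 = 0.0608
  (20 − 29.0420)²/29.0420 = 2.8152
  (28 − 18.9580)²/18.9580 = 4.3126
χ² = 2.7061 + 4.1456 + 0.0397 + 0.0608 + 2.8152 + 4.3126 = 14.080

14.080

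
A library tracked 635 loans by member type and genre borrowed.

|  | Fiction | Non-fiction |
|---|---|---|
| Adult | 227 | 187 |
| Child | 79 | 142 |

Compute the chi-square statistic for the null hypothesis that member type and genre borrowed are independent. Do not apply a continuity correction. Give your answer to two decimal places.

21.02

Row totals: 414, 221. Column totals: 306, 329. Grand total N = 635.
Expected counts (row total × column total / N):
  Adult, Fiction: 414×306/635 = 199.502
  Adult, Non-fiction: 414×329/635 = 214.498
  Child, Fiction: 221×306/635 = 106.498
  Child, Non-fiction: 221×329/635 = 114.502
Contributions (O − E)²/E:
  (227 − 199.502)²/199.502 = 3.7901
  (187 − 214.498)²/214.498 = 3.5252
  (79 − 106.498)²/106.498 = 7.1000
  (142 − 114.502)²/114.502 = 6.6037
χ² = 3.7901 + 3.5252 + 7.1000 + 6.6037 = 21.02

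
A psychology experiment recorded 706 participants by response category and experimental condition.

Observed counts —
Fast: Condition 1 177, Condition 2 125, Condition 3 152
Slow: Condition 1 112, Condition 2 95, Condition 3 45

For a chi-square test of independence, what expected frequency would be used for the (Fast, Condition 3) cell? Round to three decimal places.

126.683

Row total (Fast) = 454; column total (Condition 3) = 197; grand total N = 706.
Expected count = (row total × column total) / N = 454 × 197 / 706 = 126.683.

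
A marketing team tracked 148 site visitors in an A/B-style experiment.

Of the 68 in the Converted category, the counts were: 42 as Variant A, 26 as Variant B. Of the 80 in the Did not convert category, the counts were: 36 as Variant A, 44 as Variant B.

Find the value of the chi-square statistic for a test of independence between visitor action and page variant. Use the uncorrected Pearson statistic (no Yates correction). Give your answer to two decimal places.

4.14

Row totals: 68, 80. Column totals: 78, 70. Grand total N = 148.
Expected counts (row total × column total / N):
  Converted, Variant A: 68×78/148 = 35.838
  Converted, Variant B: 68×70/148 = 32.162
  Did not convert, Variant A: 80×78/148 = 42.162
  Did not convert, Variant B: 80×70/148 = 37.838
Contributions (O − E)²/E:
  (42 − 35.838)²/35.838 = 1.0595
  (26 − 32.162)²/32.162 = 1.1806
  (36 − 42.162)²/42.162 = 0.9006
  (44 − 37.838)²/37.838 = 1.0035
χ² = 1.0595 + 1.1806 + 0.9006 + 1.0035 = 4.14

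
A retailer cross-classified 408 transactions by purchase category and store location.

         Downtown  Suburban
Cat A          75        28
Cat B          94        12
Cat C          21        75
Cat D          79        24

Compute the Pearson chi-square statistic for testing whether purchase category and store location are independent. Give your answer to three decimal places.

114.864

Row totals: 103, 106, 96, 103. Column totals: 269, 139. Grand total N = 408.
Expected counts (row total × column total / N):
  Cat A, Downtown: 103×269/408 = 67.9093
  Cat A, Suburban: 103×139/408 = 35.0907
  Cat B, Downtown: 106×269/408 = 69.8873
  Cat B, Suburban: 106×139/408 = 36.1127
  Cat C, Downtown: 96×269/408 = 63.2941
  Cat C, Suburban: 96×139/408 = 32.7059
  Cat D, Downtown: 103×269/408 = 67.9093
  Cat D, Suburban: 103×139/408 = 35.0907
Contributions (O − E)²/E:
  (75 − 67.9093)²/67.9093 = 0.7404
  (28 − 35.0907)²/35.0907 = 1.4328
  (94 − 69.8873)²/69.8873 = 8.3194
  (12 − 36.1127)²/36.1127 = 16.1002
  (21 − 63.2941)²/63.2941 = 28.2616
  (75 − 32.7059)²/32.7059 = 54.6932
  (79 − 67.9093)²/67.9093 = 1.8113
  (24 − 35.0907)²/35.0907 = 3.5053
χ² = 0.7404 + 1.4328 + 8.3194 + 16.1002 + 28.2616 + 54.6932 + 1.8113 + 3.5053 = 114.864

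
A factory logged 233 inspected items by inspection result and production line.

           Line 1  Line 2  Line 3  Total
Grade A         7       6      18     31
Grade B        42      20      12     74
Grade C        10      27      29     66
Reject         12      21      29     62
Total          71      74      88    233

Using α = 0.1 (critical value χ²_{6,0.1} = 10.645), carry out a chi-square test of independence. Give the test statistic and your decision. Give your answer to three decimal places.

43.339; reject H₀

Grand total N = 233.
Expected counts (row total × column total / N):
  Grade A, Line 1: 31×71/233 = 9.4464
  Grade A, Line 2: 31×74/233 = 9.8455
  Grade A, Line 3: 31×88/233 = 11.7082
  Grade B, Line 1: 74×71/233 = 22.5494
  Grade B, Line 2: 74×74/233 = 23.5021
  Grade B, Line 3: 74×88/233 = 27.9485
  Grade C, Line 1: 66×71/233 = 20.1116
  Grade C, Line 2: 66×74/233 = 20.9614
  Grade C, Line 3: 66×88/233 = 24.9270
  Reject, Line 1: 62×71/233 = 18.8927
  Reject, Line 2: 62×74/233 = 19.6910
  Reject, Line 3: 62×88/233 = 23.4163
Contributions (O − E)²/E:
  (7 − 9.4464)²/9.4464 = 0.6336
  (6 − 9.8455)²/9.8455 = 1.5020
  (18 − 11.7082)²/11.7082 = 3.3811
  (42 − 22.5494)²/22.5494 = 16.7776
  (20 − 23.5021)²/23.5021 = 0.5219
  (12 − 27.9485)²/27.9485 = 9.1008
  (10 − 20.1116)²/20.1116 = 5.0839
  (27 − 20.9614)²/20.9614 = 1.7396
  (29 − 24.9270)²/24.9270 = 0.6655
  (12 − 18.8927)²/18.8927 = 2.5147
  (21 − 19.6910)²/19.6910 = 0.0870
  (29 − 23.4163)²/23.4163 = 1.3315
χ² = 0.6336 + 1.5020 + 3.3811 + 16.7776 + 0.5219 + 9.1008 + 5.0839 + 1.7396 + 0.6655 + 2.5147 + 0.0870 + 1.3315 = 43.339
df = (4−1)(3−1) = 6. Since 43.339 > 10.645, reject the null hypothesis of independence at α = 0.1.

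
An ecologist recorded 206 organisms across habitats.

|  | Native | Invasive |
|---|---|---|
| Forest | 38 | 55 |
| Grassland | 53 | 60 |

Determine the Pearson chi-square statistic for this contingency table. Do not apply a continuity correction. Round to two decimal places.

0.76

Row totals: 93, 113. Column totals: 91, 115. Grand total N = 206.
Expected counts (row total × column total / N):
  Forest, Native: 93×91/206 = 41.083
  Forest, Invasive: 93×115/206 = 51.917
  Grassland, Native: 113×91/206 = 49.917
  Grassland, Invasive: 113×115/206 = 63.083
Contributions (O − E)²/E:
  (38 − 41.083)²/41.083 = 0.2314
  (55 − 51.917)²/51.917 = 0.1831
  (53 − 49.917)²/49.917 = 0.1904
  (60 − 63.083)²/63.083 = 0.1507
χ² = 0.2314 + 0.1831 + 0.1904 + 0.1507 = 0.76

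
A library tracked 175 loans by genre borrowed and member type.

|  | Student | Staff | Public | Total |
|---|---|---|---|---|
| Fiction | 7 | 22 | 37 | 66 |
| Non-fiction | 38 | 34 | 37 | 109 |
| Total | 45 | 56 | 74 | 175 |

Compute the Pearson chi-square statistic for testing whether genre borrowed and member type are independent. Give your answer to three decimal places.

14.220

Grand total N = 175.
Expected counts (row total × column total / N):
  Fiction, Student: 66×45/175 = 16.9714
  Fiction, Staff: 66×56/175 = 21.1200
  Fiction, Public: 66×74/175 = 27.9086
  Non-fiction, Student: 109×45/175 = 28.0286
  Non-fiction, Staff: 109×56/175 = 34.8800
  Non-fiction, Public: 109×74/175 = 46.0914
Contributions (O − E)²/E:
  (7 − 16.9714)²/16.9714 = 5.8586
  (22 − 21.1200)²/21.1200 = 0.0367
  (37 − 27.9086)²/27.9086 = 2.9616
  (38 − 28.0286)²/28.0286 = 3.5474
  (34 − 34.8800)²/34.8800 = 0.0222
  (37 − 46.0914)²/46.0914 = 1.7933
χ² = 5.8586 + 0.0367 + 2.9616 + 3.5474 + 0.0222 + 1.7933 = 14.220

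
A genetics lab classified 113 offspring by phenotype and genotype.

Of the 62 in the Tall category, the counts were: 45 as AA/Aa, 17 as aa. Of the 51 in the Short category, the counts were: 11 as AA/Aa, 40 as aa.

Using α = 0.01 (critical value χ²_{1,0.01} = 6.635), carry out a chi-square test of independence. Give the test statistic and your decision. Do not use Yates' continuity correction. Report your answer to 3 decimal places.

29.129; reject H₀

Row totals: 62, 51. Column totals: 56, 57. Grand total N = 113.
Expected counts (row total × column total / N):
  Tall, AA/Aa: 62×56/113 = 30.7257
  Tall, aa: 62×57/113 = 31.2743
  Short, AA/Aa: 51×56/113 = 25.2743
  Short, aa: 51×57/113 = 25.7257
Contributions (O − E)²/E:
  (45 − 30.7257)²/30.7257 = 6.6314
  (17 − 31.2743)²/31.2743 = 6.5151
  (11 − 25.2743)²/25.2743 = 8.0618
  (40 − 25.7257)²/25.7257 = 7.9203
χ² = 6.6314 + 6.5151 + 8.0618 + 7.9203 = 29.129
df = (2−1)(2−1) = 1. Since 29.129 > 6.635, reject the null hypothesis of independence at α = 0.01.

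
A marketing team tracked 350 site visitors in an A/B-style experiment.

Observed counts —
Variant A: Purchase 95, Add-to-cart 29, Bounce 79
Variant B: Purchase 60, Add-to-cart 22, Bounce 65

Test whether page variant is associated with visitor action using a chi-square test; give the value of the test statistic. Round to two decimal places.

1.30

Row totals: 203, 147. Column totals: 155, 51, 144. Grand total N = 350.
Expected counts (row total × column total / N):
  Variant A, Purchase: 203×155/350 = 89.900
  Variant A, Add-to-cart: 203×51/350 = 29.580
  Variant A, Bounce: 203×144/350 = 83.520
  Variant B, Purchase: 147×155/350 = 65.100
  Variant B, Add-to-cart: 147×51/350 = 21.420
  Variant B, Bounce: 147×144/350 = 60.480
Contributions (O − E)²/E:
  (95 − 89.900)²/89.900 = 0.2893
  (29 − 29.580)²/29.580 = 0.0114
  (79 − 83.520)²/83.520 = 0.2446
  (60 − 65.100)²/65.100 = 0.3995
  (22 − 21.420)²/21.420 = 0.0157
  (65 − 60.480)²/60.480 = 0.3378
χ² = 0.2893 + 0.0114 + 0.2446 + 0.3995 + 0.0157 + 0.3378 = 1.30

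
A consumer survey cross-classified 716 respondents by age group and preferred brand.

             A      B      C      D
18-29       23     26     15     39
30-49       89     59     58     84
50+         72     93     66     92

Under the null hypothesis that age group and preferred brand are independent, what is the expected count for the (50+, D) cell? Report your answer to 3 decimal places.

Row total (50+) = 323; column total (D) = 215; grand total N = 716.
Expected count = (row total × column total) / N = 323 × 215 / 716 = 96.990.

96.990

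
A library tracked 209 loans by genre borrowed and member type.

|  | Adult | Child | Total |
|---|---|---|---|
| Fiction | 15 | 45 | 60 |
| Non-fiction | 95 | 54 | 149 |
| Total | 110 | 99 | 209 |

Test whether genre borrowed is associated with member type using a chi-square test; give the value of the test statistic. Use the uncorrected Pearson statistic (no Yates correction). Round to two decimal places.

Grand total N = 209.
Expected counts (row total × column total / N):
  Fiction, Adult: 60×110/209 = 31.579
  Fiction, Child: 60×99/209 = 28.421
  Non-fiction, Adult: 149×110/209 = 78.421
  Non-fiction, Child: 149×99/209 = 70.579
Contributions (O − E)²/E:
  (15 − 31.579)²/31.579 = 8.7040
  (45 − 28.421)²/28.421 = 9.6711
  (95 − 78.421)²/78.421 = 3.5050
  (54 − 70.579)²/70.579 = 3.8944
χ² = 8.7040 + 9.6711 + 3.5050 + 3.8944 = 25.77

25.77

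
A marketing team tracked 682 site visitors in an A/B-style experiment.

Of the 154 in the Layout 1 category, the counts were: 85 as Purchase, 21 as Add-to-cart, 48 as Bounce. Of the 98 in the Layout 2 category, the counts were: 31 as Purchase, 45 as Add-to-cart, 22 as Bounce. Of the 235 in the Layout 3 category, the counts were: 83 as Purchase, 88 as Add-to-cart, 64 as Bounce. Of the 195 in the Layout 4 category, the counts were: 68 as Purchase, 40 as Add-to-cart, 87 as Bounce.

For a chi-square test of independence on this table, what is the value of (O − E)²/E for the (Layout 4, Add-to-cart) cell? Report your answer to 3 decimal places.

4.314

Row total (Layout 4) = 195; column total (Add-to-cart) = 194; N = 682.
Expected count E = 195 × 194 / 682 = 55.4692.
Contribution = (O − E)²/E = (40 − 55.4692)² / 55.4692 = 4.314.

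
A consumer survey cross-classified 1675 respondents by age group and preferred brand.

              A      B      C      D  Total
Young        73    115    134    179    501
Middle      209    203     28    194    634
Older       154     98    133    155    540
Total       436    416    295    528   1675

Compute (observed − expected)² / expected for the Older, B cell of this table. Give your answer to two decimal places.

Row total (Older) = 540; column total (B) = 416; N = 1675.
Expected count E = 540 × 416 / 1675 = 134.113.
Contribution = (O − E)²/E = (98 − 134.113)² / 134.113 = 9.72.

9.72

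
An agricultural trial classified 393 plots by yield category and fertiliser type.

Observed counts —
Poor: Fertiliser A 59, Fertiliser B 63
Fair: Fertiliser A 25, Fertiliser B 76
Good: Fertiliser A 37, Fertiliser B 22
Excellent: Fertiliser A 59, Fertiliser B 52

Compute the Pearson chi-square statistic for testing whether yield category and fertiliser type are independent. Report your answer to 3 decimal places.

27.562

Row totals: 122, 101, 59, 111. Column totals: 180, 213. Grand total N = 393.
Expected counts (row total × column total / N):
  Poor, Fertiliser A: 122×180/393 = 55.8779
  Poor, Fertiliser B: 122×213/393 = 66.1221
  Fair, Fertiliser A: 101×180/393 = 46.2595
  Fair, Fertiliser B: 101×213/393 = 54.7405
  Good, Fertiliser A: 59×180/393 = 27.0229
  Good, Fertiliser B: 59×213/393 = 31.9771
  Excellent, Fertiliser A: 111×180/393 = 50.8397
  Excellent, Fertiliser B: 111×213/393 = 60.1603
Contributions (O − E)²/E:
  (59 − 55.8779)²/55.8779 = 0.1744
  (63 − 66.1221)²/66.1221 = 0.1474
  (25 − 46.2595)²/46.2595 = 9.7702
  (76 − 54.7405)²/54.7405 = 8.2565
  (37 − 27.0229)²/27.0229 = 3.6836
  (22 − 31.9771)²/31.9771 = 3.1129
  (59 − 50.8397)²/50.8397 = 1.3098
  (52 − 60.1603)²/60.1603 = 1.1069
χ² = 0.1744 + 0.1474 + 9.7702 + 8.2565 + 3.6836 + 3.1129 + 1.3098 + 1.1069 = 27.562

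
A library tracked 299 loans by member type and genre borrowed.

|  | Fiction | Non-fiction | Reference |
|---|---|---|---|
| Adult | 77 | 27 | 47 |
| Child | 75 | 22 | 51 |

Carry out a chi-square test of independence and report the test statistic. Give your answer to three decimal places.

0.670

Row totals: 151, 148. Column totals: 152, 49, 98. Grand total N = 299.
Expected counts (row total × column total / N):
  Adult, Fiction: 151×152/299 = 76.7625
  Adult, Non-fiction: 151×49/299 = 24.7458
  Adult, Reference: 151×98/299 = 49.4916
  Child, Fiction: 148×152/299 = 75.2375
  Child, Non-fiction: 148×49/299 = 24.2542
  Child, Reference: 148×98/299 = 48.5084
Contributions (O − E)²/E:
  (77 − 76.7625)²/76.7625 = 0.0007
  (27 − 24.7458)²/24.7458 = 0.2053
  (47 − 49.4916)²/49.4916 = 0.1254
  (75 − 75.2375)²/75.2375 = 0.0007
  (22 − 24.2542)²/24.2542 = 0.2095
  (51 − 48.5084)²/48.5084 = 0.1280
χ² = 0.0007 + 0.2053 + 0.1254 + 0.0007 + 0.2095 + 0.1280 = 0.670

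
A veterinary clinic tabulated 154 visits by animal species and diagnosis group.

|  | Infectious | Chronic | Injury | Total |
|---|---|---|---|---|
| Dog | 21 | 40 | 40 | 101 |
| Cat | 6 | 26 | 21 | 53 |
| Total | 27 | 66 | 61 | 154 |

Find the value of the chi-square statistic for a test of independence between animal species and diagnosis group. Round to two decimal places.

Grand total N = 154.
Expected counts (row total × column total / N):
  Dog, Infectious: 101×27/154 = 17.708
  Dog, Chronic: 101×66/154 = 43.286
  Dog, Injury: 101×61/154 = 40.006
  Cat, Infectious: 53×27/154 = 9.292
  Cat, Chronic: 53×66/154 = 22.714
  Cat, Injury: 53×61/154 = 20.994
Contributions (O − E)²/E:
  (21 − 17.708)²/17.708 = 0.6120
  (40 − 43.286)²/43.286 = 0.2495
  (40 − 40.006)²/40.006 = 0.0000
  (6 − 9.292)²/9.292 = 1.1663
  (26 − 22.714)²/22.714 = 0.4754
  (21 − 20.994)²/20.994 = 0.0000
χ² = 0.6120 + 0.2495 + 0.0000 + 1.1663 + 0.4754 + 0.0000 = 2.50

2.50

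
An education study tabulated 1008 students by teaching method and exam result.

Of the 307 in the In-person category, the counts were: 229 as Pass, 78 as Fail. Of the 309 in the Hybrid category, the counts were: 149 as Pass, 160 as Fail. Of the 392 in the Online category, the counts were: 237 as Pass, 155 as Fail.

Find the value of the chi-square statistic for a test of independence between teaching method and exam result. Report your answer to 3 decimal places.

45.110

Row totals: 307, 309, 392. Column totals: 615, 393. Grand total N = 1008.
Expected counts (row total × column total / N):
  In-person, Pass: 307×615/1008 = 187.3065
  In-person, Fail: 307×393/1008 = 119.6935
  Hybrid, Pass: 309×615/1008 = 188.5268
  Hybrid, Fail: 309×393/1008 = 120.4732
  Online, Pass: 392×615/1008 = 239.1667
  Online, Fail: 392×393/1008 = 152.8333
Contributions (O − E)²/E:
  (229 − 187.3065)²/187.3065 = 9.2808
  (78 − 119.6935)²/119.6935 = 14.5233
  (149 − 188.5268)²/188.5268 = 8.2872
  (160 − 120.4732)²/120.4732 = 12.9686
  (237 − 239.1667)²/239.1667 = 0.0196
  (155 − 152.8333)²/152.8333 = 0.0307
χ² = 9.2808 + 14.5233 + 8.2872 + 12.9686 + 0.0196 + 0.0307 = 45.110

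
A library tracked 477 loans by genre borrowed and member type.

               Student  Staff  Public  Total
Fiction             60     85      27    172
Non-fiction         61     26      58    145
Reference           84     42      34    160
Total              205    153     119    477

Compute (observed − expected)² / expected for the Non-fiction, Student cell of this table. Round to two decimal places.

0.03

Row total (Non-fiction) = 145; column total (Student) = 205; N = 477.
Expected count E = 145 × 205 / 477 = 62.317.
Contribution = (O − E)²/E = (61 − 62.317)² / 62.317 = 0.03.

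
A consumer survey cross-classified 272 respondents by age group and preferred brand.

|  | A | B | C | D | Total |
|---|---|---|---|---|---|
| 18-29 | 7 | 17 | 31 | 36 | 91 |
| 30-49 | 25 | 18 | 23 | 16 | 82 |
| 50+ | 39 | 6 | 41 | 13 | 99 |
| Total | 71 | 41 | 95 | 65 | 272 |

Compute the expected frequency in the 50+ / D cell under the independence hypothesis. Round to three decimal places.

23.658

Row total (50+) = 99; column total (D) = 65; grand total N = 272.
Expected count = (row total × column total) / N = 99 × 65 / 272 = 23.658.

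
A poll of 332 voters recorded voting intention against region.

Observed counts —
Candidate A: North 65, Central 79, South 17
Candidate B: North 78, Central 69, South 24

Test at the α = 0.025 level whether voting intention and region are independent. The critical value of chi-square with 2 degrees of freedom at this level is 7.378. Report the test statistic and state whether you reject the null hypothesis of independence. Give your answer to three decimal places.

Row totals: 161, 171. Column totals: 143, 148, 41. Grand total N = 332.
Expected counts (row total × column total / N):
  Candidate A, North: 161×143/332 = 69.3464
  Candidate A, Central: 161×148/332 = 71.7711
  Candidate A, South: 161×41/332 = 19.8825
  Candidate B, North: 171×143/332 = 73.6536
  Candidate B, Central: 171×148/332 = 76.2289
  Candidate B, South: 171×41/332 = 21.1175
Contributions (O − E)²/E:
  (65 − 69.3464)²/69.3464 = 0.2724
  (79 − 71.7711)²/71.7711 = 0.7281
  (17 − 19.8825)²/19.8825 = 0.4179
  (78 − 73.6536)²/73.6536 = 0.2565
  (69 − 76.2289)²/76.2289 = 0.6855
  (24 − 21.1175)²/21.1175 = 0.3935
χ² = 0.2724 + 0.7281 + 0.4179 + 0.2565 + 0.6855 + 0.3935 = 2.754
df = (2−1)(3−1) = 2. Since 2.754 < 7.378, fail to reject the null hypothesis of independence at α = 0.025.

2.754; fail to reject H₀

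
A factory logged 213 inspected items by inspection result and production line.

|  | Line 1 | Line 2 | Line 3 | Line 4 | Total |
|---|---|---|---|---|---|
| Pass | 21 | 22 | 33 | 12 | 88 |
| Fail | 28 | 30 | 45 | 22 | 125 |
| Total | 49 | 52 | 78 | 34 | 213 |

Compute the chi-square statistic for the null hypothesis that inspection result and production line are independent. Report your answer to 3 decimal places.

Grand total N = 213.
Expected counts (row total × column total / N):
  Pass, Line 1: 88×49/213 = 20.2441
  Pass, Line 2: 88×52/213 = 21.4836
  Pass, Line 3: 88×78/213 = 32.2254
  Pass, Line 4: 88×34/213 = 14.0469
  Fail, Line 1: 125×49/213 = 28.7559
  Fail, Line 2: 125×52/213 = 30.5164
  Fail, Line 3: 125×78/213 = 45.7746
  Fail, Line 4: 125×34/213 = 19.9531
Contributions (O − E)²/E:
  (21 − 20.2441)²/20.2441 = 0.0282
  (22 − 21.4836)²/21.4836 = 0.0124
  (33 − 32.2254)²/32.2254 = 0.0186
  (12 − 14.0469)²/14.0469 = 0.2983
  (28 − 28.7559)²/28.7559 = 0.0199
  (30 − 30.5164)²/30.5164 = 0.0087
  (45 − 45.7746)²/45.7746 = 0.0131
  (22 − 19.9531)²/19.9531 = 0.2100
χ² = 0.0282 + 0.0124 + 0.0186 + 0.2983 + 0.0199 + 0.0087 + 0.0131 + 0.2100 = 0.609

0.609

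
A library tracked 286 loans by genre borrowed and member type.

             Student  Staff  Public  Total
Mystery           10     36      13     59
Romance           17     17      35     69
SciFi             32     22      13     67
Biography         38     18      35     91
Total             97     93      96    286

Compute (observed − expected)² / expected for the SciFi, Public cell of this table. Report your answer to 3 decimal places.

4.004

Row total (SciFi) = 67; column total (Public) = 96; N = 286.
Expected count E = 67 × 96 / 286 = 22.4895.
Contribution = (O − E)²/E = (13 − 22.4895)² / 22.4895 = 4.004.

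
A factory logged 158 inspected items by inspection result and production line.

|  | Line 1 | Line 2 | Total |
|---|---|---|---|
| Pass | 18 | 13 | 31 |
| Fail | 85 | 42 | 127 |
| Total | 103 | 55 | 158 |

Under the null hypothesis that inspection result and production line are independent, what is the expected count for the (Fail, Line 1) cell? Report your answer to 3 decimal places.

82.791

Row total (Fail) = 127; column total (Line 1) = 103; grand total N = 158.
Expected count = (row total × column total) / N = 127 × 103 / 158 = 82.791.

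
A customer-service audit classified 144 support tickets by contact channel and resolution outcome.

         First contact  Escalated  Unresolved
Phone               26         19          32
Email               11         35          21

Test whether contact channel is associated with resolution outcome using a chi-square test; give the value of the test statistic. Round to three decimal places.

12.471

Row totals: 77, 67. Column totals: 37, 54, 53. Grand total N = 144.
Expected counts (row total × column total / N):
  Phone, First contact: 77×37/144 = 19.7847
  Phone, Escalated: 77×54/144 = 28.8750
  Phone, Unresolved: 77×53/144 = 28.3403
  Email, First contact: 67×37/144 = 17.2153
  Email, Escalated: 67×54/144 = 25.1250
  Email, Unresolved: 67×53/144 = 24.6597
Contributions (O − E)²/E:
  (26 − 19.7847)²/19.7847 = 1.9525
  (19 − 28.8750)²/28.8750 = 3.3772
  (32 − 28.3403)²/28.3403 = 0.4726
  (11 − 17.2153)²/17.2153 = 2.2439
  (35 − 25.1250)²/25.1250 = 3.8812
  (21 − 24.6597)²/24.6597 = 0.5431
χ² = 1.9525 + 3.3772 + 0.4726 + 2.2439 + 3.8812 + 0.5431 = 12.471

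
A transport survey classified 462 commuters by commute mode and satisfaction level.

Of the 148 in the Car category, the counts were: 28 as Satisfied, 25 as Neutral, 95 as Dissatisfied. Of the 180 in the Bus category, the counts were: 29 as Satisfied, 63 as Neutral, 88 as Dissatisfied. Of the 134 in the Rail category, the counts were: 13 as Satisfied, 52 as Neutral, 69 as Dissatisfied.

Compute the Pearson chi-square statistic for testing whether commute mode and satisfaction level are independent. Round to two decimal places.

21.22

Row totals: 148, 180, 134. Column totals: 70, 140, 252. Grand total N = 462.
Expected counts (row total × column total / N):
  Car, Satisfied: 148×70/462 = 22.424
  Car, Neutral: 148×140/462 = 44.848
  Car, Dissatisfied: 148×252/462 = 80.727
  Bus, Satisfied: 180×70/462 = 27.273
  Bus, Neutral: 180×140/462 = 54.545
  Bus, Dissatisfied: 180×252/462 = 98.182
  Rail, Satisfied: 134×70/462 = 20.303
  Rail, Neutral: 134×140/462 = 40.606
  Rail, Dissatisfied: 134×252/462 = 73.091
Contributions (O − E)²/E:
  (28 − 22.424)²/22.424 = 1.3865
  (25 − 44.848)²/44.848 = 8.7840
  (95 − 80.727)²/80.727 = 2.5235
  (29 − 27.273)²/27.273 = 0.1094
  (63 − 54.545)²/54.545 = 1.3106
  (88 − 98.182)²/98.182 = 1.0559
  (13 − 20.303)²/20.303 = 2.6269
  (52 − 40.606)²/40.606 = 3.1971
  (69 − 73.091)²/73.091 = 0.2290
χ² = 1.3865 + 8.7840 + 2.5235 + 0.1094 + 1.3106 + 1.0559 + 2.6269 + 3.1971 + 0.2290 = 21.22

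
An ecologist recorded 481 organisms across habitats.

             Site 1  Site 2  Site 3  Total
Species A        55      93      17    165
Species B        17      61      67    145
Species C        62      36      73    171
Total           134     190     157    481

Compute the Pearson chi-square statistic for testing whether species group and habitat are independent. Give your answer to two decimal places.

Grand total N = 481.
Expected counts (row total × column total / N):
  Species A, Site 1: 165×134/481 = 45.967
  Species A, Site 2: 165×190/481 = 65.177
  Species A, Site 3: 165×157/481 = 53.857
  Species B, Site 1: 145×134/481 = 40.395
  Species B, Site 2: 145×190/481 = 57.277
  Species B, Site 3: 145×157/481 = 47.328
  Species C, Site 1: 171×134/481 = 47.638
  Species C, Site 2: 171×190/481 = 67.547
  Species C, Site 3: 171×157/481 = 55.815
Contributions (O − E)²/E:
  (55 − 45.967)²/45.967 = 1.7751
  (93 − 65.177)²/65.177 = 11.8772
  (17 − 53.857)²/53.857 = 25.2231
  (17 − 40.395)²/40.395 = 13.5494
  (61 − 57.277)²/57.277 = 0.2420
  (67 − 47.328)²/47.328 = 8.1767
  (62 − 47.638)²/47.638 = 4.3299
  (36 − 67.547)²/67.547 = 14.7336
  (73 − 55.815)²/55.815 = 5.2911
χ² = 1.7751 + 11.8772 + 25.2231 + 13.5494 + 0.2420 + 8.1767 + 4.3299 + 14.7336 + 5.2911 = 85.20

85.20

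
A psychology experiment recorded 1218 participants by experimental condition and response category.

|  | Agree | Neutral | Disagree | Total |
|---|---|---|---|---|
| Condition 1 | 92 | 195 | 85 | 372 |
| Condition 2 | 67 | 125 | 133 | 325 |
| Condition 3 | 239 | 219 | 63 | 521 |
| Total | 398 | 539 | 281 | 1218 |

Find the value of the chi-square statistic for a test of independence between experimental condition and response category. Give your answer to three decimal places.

130.195

Grand total N = 1218.
Expected counts (row total × column total / N):
  Condition 1, Agree: 372×398/1218 = 121.5567
  Condition 1, Neutral: 372×539/1218 = 164.6207
  Condition 1, Disagree: 372×281/1218 = 85.8227
  Condition 2, Agree: 325×398/1218 = 106.1987
  Condition 2, Neutral: 325×539/1218 = 143.8218
  Condition 2, Disagree: 325×281/1218 = 74.9795
  Condition 3, Agree: 521×398/1218 = 170.2447
  Condition 3, Neutral: 521×539/1218 = 230.5575
  Condition 3, Disagree: 521×281/1218 = 120.1979
Contributions (O − E)²/E:
  (92 − 121.5567)²/121.5567 = 7.1868
  (195 − 164.6207)²/164.6207 = 5.6062
  (85 − 85.8227)²/85.8227 = 0.0079
  (67 − 106.1987)²/106.1987 = 14.4685
  (125 − 143.8218)²/143.8218 = 2.4632
  (133 − 74.9795)²/74.9795 = 44.8973
  (239 − 170.2447)²/170.2447 = 27.7676
  (219 − 230.5575)²/230.5575 = 0.5794
  (63 − 120.1979)²/120.1979 = 27.2184
χ² = 7.1868 + 5.6062 + 0.0079 + 14.4685 + 2.4632 + 44.8973 + 27.7676 + 0.5794 + 27.2184 = 130.195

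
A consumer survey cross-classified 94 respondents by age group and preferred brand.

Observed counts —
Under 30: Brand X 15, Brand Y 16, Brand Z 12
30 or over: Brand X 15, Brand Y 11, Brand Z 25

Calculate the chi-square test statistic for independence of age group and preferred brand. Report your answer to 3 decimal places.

4.848

Row totals: 43, 51. Column totals: 30, 27, 37. Grand total N = 94.
Expected counts (row total × column total / N):
  Under 30, Brand X: 43×30/94 = 13.7234
  Under 30, Brand Y: 43×27/94 = 12.3511
  Under 30, Brand Z: 43×37/94 = 16.9255
  30 or over, Brand X: 51×30/94 = 16.2766
  30 or over, Brand Y: 51×27/94 = 14.6489
  30 or over, Brand Z: 51×37/94 = 20.0745
Contributions (O − E)²/E:
  (15 − 13.7234)²/13.7234 = 0.1188
  (16 − 12.3511)²/12.3511 = 1.0780
  (12 − 16.9255)²/16.9255 = 1.4334
  (15 − 16.2766)²/16.2766 = 0.1001
  (11 − 14.6489)²/14.6489 = 0.9089
  (25 − 20.0745)²/20.0745 = 1.2085
χ² = 0.1188 + 1.0780 + 1.4334 + 0.1001 + 0.9089 + 1.2085 = 4.848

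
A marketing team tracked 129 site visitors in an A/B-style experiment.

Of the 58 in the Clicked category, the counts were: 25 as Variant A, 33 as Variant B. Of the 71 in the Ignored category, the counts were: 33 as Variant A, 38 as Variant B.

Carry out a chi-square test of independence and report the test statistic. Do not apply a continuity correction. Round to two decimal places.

0.15

Row totals: 58, 71. Column totals: 58, 71. Grand total N = 129.
Expected counts (row total × column total / N):
  Clicked, Variant A: 58×58/129 = 26.078
  Clicked, Variant B: 58×71/129 = 31.922
  Ignored, Variant A: 71×58/129 = 31.922
  Ignored, Variant B: 71×71/129 = 39.078
Contributions (O − E)²/E:
  (25 − 26.078)²/26.078 = 0.0446
  (33 − 31.922)²/31.922 = 0.0364
  (33 − 31.922)²/31.922 = 0.0364
  (38 − 39.078)²/39.078 = 0.0297
χ² = 0.0446 + 0.0364 + 0.0364 + 0.0297 = 0.15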